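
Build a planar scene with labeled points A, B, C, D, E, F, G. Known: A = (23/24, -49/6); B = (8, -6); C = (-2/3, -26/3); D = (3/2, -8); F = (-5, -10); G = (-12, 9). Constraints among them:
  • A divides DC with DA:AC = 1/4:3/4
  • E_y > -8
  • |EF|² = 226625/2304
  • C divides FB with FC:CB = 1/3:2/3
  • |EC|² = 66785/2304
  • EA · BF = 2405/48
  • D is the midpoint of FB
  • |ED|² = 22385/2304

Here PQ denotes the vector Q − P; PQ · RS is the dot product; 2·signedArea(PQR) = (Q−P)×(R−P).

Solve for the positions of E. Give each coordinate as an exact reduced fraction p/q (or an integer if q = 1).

1. E_x = 215/48  [line 13·x + 4·y + -1435/48 = 0 ∩ |ED|² = 22385/2304]
2. E_y = -85/12  [line 13·x + 4·y + -1435/48 = 0 ∩ |ED|² = 22385/2304]
   → E = (215/48, -85/12)

E = (215/48, -85/12)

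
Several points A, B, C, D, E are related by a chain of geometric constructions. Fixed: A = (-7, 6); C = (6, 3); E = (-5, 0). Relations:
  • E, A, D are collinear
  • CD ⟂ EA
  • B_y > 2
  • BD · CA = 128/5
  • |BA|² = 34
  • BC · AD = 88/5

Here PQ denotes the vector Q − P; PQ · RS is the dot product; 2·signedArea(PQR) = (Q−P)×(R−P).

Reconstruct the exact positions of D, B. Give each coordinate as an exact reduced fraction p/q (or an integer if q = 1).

B = (-2, 3)
D = (-24/5, -3/5)

1. D_x = -24/5  [E, A, D are collinear ∩ CD ⟂ EA]
2. D_y = -3/5  [E, A, D are collinear ∩ CD ⟂ EA]
   → D = (-24/5, -3/5)
3. B_x = -2  [BD · CA = 128/5 ∩ BC · AD = 88/5]
4. B_y = 3  [BD · CA = 128/5 ∩ BC · AD = 88/5]
   → B = (-2, 3)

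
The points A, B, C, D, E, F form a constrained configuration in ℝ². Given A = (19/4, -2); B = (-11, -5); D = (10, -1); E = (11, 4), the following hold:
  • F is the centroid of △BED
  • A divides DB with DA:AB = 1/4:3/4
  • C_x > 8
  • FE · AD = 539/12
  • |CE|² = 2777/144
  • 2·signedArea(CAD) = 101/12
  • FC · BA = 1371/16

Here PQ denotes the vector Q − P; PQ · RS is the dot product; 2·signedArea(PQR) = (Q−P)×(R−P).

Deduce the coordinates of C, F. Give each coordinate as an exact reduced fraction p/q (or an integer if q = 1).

1. F_x = 10/3  [F is the centroid of △BED]
2. F_y = -2/3  [F is the centroid of △BED]
   → F = (10/3, -2/3)
3. C_x = 103/12  [2·signedArea(CAD) = 101/12 ∩ FC · BA = 1371/16]
4. C_y = 1/3  [2·signedArea(CAD) = 101/12 ∩ FC · BA = 1371/16]
   → C = (103/12, 1/3)

C = (103/12, 1/3)
F = (10/3, -2/3)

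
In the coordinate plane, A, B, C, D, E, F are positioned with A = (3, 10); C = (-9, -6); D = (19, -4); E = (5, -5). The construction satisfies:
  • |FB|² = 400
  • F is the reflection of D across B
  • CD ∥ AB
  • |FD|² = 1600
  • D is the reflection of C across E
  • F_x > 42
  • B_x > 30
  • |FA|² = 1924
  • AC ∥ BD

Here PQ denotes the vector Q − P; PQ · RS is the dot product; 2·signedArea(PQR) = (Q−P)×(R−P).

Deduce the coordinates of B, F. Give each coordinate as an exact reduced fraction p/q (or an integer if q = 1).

1. B_x = 31  [AC ∥ BD ∩ CD ∥ AB]
2. B_y = 12  [AC ∥ BD ∩ CD ∥ AB]
   → B = (31, 12)
3. F_x = 43  [F is the reflection of D across B]
4. F_y = 28  [F is the reflection of D across B]
   → F = (43, 28)

B = (31, 12)
F = (43, 28)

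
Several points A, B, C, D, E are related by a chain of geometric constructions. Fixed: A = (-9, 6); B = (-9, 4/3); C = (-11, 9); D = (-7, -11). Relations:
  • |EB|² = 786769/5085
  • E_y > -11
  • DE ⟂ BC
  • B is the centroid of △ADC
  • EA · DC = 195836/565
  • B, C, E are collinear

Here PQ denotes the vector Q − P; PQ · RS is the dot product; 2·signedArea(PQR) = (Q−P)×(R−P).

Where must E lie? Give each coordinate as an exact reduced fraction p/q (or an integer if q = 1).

E = (-3311/565, -6047/565)

1. E_x = -3311/565  [B, C, E are collinear ∩ DE ⟂ BC]
2. E_y = -6047/565  [B, C, E are collinear ∩ DE ⟂ BC]
   → E = (-3311/565, -6047/565)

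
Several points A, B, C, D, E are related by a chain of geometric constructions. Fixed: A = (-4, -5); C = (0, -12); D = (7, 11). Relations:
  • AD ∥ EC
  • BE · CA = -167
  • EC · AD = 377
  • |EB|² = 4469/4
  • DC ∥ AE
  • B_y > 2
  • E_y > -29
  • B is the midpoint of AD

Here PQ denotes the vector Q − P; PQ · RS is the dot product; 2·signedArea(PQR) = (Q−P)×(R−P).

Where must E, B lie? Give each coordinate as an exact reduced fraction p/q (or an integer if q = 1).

B = (3/2, 3)
E = (-11, -28)

1. E_x = -11  [AD ∥ EC ∩ DC ∥ AE]
2. E_y = -28  [AD ∥ EC ∩ DC ∥ AE]
   → E = (-11, -28)
3. B_x = 3/2  [B is the midpoint of AD]
4. B_y = 3  [B is the midpoint of AD]
   → B = (3/2, 3)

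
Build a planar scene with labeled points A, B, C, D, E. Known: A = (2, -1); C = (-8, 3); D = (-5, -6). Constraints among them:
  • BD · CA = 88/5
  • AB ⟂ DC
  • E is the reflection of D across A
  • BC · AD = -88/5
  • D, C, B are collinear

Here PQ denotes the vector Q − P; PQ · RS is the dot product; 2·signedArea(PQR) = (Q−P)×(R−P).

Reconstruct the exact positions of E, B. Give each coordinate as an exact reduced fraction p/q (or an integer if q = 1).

1. E_x = 9  [E is the reflection of D across A]
2. E_y = 4  [E is the reflection of D across A]
   → E = (9, 4)
3. B_x = -29/5  [D, C, B are collinear ∩ AB ⟂ DC]
4. B_y = -18/5  [D, C, B are collinear ∩ AB ⟂ DC]
   → B = (-29/5, -18/5)

B = (-29/5, -18/5)
E = (9, 4)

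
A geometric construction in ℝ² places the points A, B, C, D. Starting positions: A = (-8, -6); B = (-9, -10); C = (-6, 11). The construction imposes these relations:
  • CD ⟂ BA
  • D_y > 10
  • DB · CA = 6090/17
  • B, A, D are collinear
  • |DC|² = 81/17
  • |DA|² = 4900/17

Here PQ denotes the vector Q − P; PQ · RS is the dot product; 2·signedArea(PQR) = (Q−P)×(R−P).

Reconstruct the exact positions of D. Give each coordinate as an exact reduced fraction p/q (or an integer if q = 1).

D = (-66/17, 178/17)

1. D_x = -66/17  [B, A, D are collinear ∩ CD ⟂ BA]
2. D_y = 178/17  [B, A, D are collinear ∩ CD ⟂ BA]
   → D = (-66/17, 178/17)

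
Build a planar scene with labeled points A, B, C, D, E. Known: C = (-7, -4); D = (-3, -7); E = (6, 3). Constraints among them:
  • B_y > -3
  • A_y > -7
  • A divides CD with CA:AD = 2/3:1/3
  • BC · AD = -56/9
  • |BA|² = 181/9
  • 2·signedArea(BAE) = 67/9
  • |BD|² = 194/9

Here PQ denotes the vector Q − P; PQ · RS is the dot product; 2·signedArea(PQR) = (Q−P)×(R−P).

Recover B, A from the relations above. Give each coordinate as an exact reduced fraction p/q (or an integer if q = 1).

A = (-13/3, -6)
B = (-4/3, -8/3)

1. A_x = -13/3  [A divides CD with CA:AD = 2/3:1/3]
2. A_y = -6  [A divides CD with CA:AD = 2/3:1/3]
   → A = (-13/3, -6)
3. B_x = -4/3  [BC · AD = -56/9 ∩ 2·signedArea(BAE) = 67/9]
4. B_y = -8/3  [BC · AD = -56/9 ∩ 2·signedArea(BAE) = 67/9]
   → B = (-4/3, -8/3)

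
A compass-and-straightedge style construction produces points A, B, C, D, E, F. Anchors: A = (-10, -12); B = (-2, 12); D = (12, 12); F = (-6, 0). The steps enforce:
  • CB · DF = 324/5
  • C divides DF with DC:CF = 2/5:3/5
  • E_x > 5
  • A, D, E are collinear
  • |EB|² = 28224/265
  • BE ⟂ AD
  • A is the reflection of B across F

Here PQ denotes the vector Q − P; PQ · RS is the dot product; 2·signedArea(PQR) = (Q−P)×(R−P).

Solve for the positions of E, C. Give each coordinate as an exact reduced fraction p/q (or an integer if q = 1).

C = (24/5, 36/5)
E = (1486/265, 1332/265)

1. E_x = 1486/265  [A, D, E are collinear ∩ BE ⟂ AD]
2. E_y = 1332/265  [A, D, E are collinear ∩ BE ⟂ AD]
   → E = (1486/265, 1332/265)
3. C_x = 24/5  [C divides DF with DC:CF = 2/5:3/5]
4. C_y = 36/5  [C divides DF with DC:CF = 2/5:3/5]
   → C = (24/5, 36/5)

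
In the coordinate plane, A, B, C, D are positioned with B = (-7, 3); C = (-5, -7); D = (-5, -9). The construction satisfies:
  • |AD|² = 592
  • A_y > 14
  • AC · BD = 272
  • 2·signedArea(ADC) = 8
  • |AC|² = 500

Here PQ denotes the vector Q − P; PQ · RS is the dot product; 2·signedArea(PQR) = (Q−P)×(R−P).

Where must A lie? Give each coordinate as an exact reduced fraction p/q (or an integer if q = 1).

A = (-9, 15)

1. A_x = -9  [2·signedArea(ADC) = 8 ∩ AC · BD = 272]
2. A_y = 15  [2·signedArea(ADC) = 8 ∩ AC · BD = 272]
   → A = (-9, 15)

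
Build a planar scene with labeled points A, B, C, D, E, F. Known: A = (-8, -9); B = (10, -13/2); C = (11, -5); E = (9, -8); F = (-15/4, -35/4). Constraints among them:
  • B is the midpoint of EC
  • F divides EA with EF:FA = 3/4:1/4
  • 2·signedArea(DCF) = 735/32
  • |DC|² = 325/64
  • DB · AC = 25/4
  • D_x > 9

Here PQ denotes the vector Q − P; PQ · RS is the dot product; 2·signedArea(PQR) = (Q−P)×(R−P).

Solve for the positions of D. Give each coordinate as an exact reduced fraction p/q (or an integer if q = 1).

D = (39/4, -55/8)

1. D_x = 39/4  [2·signedArea(DCF) = 735/32 ∩ DB · AC = 25/4]
2. D_y = -55/8  [2·signedArea(DCF) = 735/32 ∩ DB · AC = 25/4]
   → D = (39/4, -55/8)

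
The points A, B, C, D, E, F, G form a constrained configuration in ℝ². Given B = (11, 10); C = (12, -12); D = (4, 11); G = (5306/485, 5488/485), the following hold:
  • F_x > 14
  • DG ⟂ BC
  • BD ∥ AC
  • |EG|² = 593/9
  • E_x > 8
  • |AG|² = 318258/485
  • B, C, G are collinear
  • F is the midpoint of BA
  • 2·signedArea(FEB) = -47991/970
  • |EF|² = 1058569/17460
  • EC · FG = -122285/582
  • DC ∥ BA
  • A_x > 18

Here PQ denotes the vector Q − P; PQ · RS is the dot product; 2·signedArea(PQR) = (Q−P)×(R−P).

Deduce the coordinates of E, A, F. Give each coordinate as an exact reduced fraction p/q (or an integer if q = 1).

1. A_x = 19  [BD ∥ AC ∩ DC ∥ BA]
2. A_y = -13  [BD ∥ AC ∩ DC ∥ BA]
   → A = (19, -13)
3. F_x = 15  [F is the midpoint of BA]
4. F_y = -3/2  [F is the midpoint of BA]
   → F = (15, -3/2)
5. E_x = 13066/1455  [EC · FG = -122285/582 ∩ 2·signedArea(FEB) = -47991/970]
6. E_y = 5003/1455  [EC · FG = -122285/582 ∩ 2·signedArea(FEB) = -47991/970]
   → E = (13066/1455, 5003/1455)

A = (19, -13)
E = (13066/1455, 5003/1455)
F = (15, -3/2)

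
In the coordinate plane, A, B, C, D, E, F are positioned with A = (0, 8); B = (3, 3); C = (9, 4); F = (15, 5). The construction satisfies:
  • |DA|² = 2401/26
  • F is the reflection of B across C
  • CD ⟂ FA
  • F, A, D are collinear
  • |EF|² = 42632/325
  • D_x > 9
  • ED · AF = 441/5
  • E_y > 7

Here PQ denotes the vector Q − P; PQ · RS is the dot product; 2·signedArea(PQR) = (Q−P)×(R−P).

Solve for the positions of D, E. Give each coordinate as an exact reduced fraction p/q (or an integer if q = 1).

1. D_x = 245/26  [F, A, D are collinear ∩ CD ⟂ FA]
2. D_y = 159/26  [F, A, D are collinear ∩ CD ⟂ FA]
   → D = (245/26, 159/26)
3. E_x = 49/13  [line -15·x + 3·y + 174/5 = 0 ∩ |EF|² = 42632/325]
4. E_y = 471/65  [line -15·x + 3·y + 174/5 = 0 ∩ |EF|² = 42632/325]
   → E = (49/13, 471/65)

D = (245/26, 159/26)
E = (49/13, 471/65)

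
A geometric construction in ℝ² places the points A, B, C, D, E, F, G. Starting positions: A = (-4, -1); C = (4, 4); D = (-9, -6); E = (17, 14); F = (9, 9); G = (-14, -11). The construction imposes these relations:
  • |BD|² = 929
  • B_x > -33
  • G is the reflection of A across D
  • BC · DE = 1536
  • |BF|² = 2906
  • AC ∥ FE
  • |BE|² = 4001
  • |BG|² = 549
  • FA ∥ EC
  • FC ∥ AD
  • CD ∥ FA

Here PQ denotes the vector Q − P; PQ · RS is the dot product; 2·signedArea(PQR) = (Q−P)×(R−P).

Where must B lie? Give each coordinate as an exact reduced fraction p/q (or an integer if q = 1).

B = (-32, -26)

1. B_x = -32  [line -26·x + -20·y + -1352 = 0 ∩ |BF|² = 2906]
2. B_y = -26  [line -26·x + -20·y + -1352 = 0 ∩ |BF|² = 2906]
   → B = (-32, -26)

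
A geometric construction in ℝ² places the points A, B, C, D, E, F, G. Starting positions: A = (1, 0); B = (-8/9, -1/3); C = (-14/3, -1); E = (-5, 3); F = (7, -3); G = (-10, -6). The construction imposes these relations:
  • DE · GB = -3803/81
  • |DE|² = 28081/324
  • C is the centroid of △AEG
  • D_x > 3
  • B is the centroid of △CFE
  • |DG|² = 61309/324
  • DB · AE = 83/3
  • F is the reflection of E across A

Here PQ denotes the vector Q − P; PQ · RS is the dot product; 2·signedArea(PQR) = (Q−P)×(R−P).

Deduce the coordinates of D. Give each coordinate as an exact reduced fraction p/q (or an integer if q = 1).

D = (55/18, -5/3)

1. D_x = 55/18  [DE · GB = -3803/81 ∩ DB · AE = 83/3]
2. D_y = -5/3  [DE · GB = -3803/81 ∩ DB · AE = 83/3]
   → D = (55/18, -5/3)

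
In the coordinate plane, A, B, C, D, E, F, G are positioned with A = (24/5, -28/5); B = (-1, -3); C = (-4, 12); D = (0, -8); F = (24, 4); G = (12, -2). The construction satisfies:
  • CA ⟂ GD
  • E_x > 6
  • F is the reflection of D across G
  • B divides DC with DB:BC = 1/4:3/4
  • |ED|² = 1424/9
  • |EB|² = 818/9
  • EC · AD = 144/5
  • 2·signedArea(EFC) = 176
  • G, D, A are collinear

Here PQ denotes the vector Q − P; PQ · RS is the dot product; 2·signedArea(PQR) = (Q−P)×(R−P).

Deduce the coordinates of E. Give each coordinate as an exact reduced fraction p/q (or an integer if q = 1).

E = (20/3, 8/3)

1. E_x = 20/3  [EC · AD = 144/5 ∩ 2·signedArea(EFC) = 176]
2. E_y = 8/3  [EC · AD = 144/5 ∩ 2·signedArea(EFC) = 176]
   → E = (20/3, 8/3)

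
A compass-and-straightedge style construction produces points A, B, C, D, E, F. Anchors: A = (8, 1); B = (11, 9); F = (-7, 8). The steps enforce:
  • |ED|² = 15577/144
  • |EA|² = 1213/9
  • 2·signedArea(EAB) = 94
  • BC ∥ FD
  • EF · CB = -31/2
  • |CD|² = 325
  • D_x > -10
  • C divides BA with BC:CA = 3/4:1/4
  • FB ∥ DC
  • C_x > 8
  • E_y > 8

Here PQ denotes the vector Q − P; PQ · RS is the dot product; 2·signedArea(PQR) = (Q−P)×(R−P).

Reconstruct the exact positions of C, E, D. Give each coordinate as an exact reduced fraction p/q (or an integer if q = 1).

C = (35/4, 3)
D = (-37/4, 2)
E = (-1, 25/3)

1. C_x = 35/4  [C divides BA with BC:CA = 3/4:1/4]
2. C_y = 3  [C divides BA with BC:CA = 3/4:1/4]
   → C = (35/4, 3)
3. E_x = -1  [EF · CB = -31/2 ∩ 2·signedArea(EAB) = 94]
4. E_y = 25/3  [EF · CB = -31/2 ∩ 2·signedArea(EAB) = 94]
   → E = (-1, 25/3)
5. D_x = -37/4  [FB ∥ DC ∩ BC ∥ FD]
6. D_y = 2  [FB ∥ DC ∩ BC ∥ FD]
   → D = (-37/4, 2)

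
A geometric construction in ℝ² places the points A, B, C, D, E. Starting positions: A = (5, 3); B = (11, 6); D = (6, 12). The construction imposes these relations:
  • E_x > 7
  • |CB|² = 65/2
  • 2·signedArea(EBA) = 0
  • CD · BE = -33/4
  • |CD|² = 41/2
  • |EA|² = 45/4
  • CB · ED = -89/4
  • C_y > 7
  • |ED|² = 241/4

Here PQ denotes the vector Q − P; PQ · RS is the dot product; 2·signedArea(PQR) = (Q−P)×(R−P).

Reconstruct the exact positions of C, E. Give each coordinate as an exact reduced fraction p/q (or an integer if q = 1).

1. E_x = 8  [line 3·x + -6·y + 3 = 0 ∩ |EA|² = 45/4]
2. E_y = 9/2  [line 3·x + -6·y + 3 = 0 ∩ |EA|² = 45/4]
   → E = (8, 9/2)
3. C_x = 11/2  [CD · BE = -33/4 ∩ CB · ED = -89/4]
4. C_y = 15/2  [CD · BE = -33/4 ∩ CB · ED = -89/4]
   → C = (11/2, 15/2)

C = (11/2, 15/2)
E = (8, 9/2)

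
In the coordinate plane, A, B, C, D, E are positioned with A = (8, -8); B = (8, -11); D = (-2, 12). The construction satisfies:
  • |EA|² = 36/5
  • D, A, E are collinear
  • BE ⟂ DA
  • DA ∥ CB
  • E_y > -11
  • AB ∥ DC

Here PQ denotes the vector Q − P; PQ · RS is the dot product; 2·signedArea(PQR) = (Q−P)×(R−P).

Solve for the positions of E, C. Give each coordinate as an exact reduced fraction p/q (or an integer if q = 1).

1. E_x = 46/5  [D, A, E are collinear ∩ BE ⟂ DA]
2. E_y = -52/5  [D, A, E are collinear ∩ BE ⟂ DA]
   → E = (46/5, -52/5)
3. C_x = -2  [DA ∥ CB ∩ AB ∥ DC]
4. C_y = 9  [DA ∥ CB ∩ AB ∥ DC]
   → C = (-2, 9)

C = (-2, 9)
E = (46/5, -52/5)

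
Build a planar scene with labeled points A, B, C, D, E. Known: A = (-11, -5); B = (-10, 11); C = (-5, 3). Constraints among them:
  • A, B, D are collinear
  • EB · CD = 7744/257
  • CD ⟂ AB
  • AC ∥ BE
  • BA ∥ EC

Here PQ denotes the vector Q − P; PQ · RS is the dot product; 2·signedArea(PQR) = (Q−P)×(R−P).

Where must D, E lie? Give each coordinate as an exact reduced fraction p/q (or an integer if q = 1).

D = (-2693/257, 859/257)
E = (-4, 19)

1. D_x = -2693/257  [A, B, D are collinear ∩ CD ⟂ AB]
2. D_y = 859/257  [A, B, D are collinear ∩ CD ⟂ AB]
   → D = (-2693/257, 859/257)
3. E_x = -4  [BA ∥ EC ∩ AC ∥ BE]
4. E_y = 19  [BA ∥ EC ∩ AC ∥ BE]
   → E = (-4, 19)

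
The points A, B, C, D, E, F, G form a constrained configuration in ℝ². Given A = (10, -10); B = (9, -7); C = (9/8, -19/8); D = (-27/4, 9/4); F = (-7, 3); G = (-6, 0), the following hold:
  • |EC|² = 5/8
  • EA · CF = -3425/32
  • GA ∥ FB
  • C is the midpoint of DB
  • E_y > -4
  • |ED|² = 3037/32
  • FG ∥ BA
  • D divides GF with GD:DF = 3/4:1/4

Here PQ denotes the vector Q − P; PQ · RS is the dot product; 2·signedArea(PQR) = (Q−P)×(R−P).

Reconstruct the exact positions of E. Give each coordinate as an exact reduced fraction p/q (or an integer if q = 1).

1. E_x = 11/8  [line 65/8·x + -43/8·y + -895/32 = 0 ∩ |ED|² = 3037/32]
2. E_y = -25/8  [line 65/8·x + -43/8·y + -895/32 = 0 ∩ |ED|² = 3037/32]
   → E = (11/8, -25/8)

E = (11/8, -25/8)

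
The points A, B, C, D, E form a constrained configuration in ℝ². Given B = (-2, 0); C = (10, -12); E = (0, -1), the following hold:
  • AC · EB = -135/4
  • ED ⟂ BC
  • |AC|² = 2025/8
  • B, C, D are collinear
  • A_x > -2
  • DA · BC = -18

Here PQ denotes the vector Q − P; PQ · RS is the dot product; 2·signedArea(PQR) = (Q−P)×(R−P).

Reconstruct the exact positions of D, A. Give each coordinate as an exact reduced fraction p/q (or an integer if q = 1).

1. D_x = -1/2  [B, C, D are collinear ∩ ED ⟂ BC]
2. D_y = -3/2  [B, C, D are collinear ∩ ED ⟂ BC]
   → D = (-1/2, -3/2)
3. A_x = -5/4  [AC · EB = -135/4 ∩ DA · BC = -18]
4. A_y = -3/4  [AC · EB = -135/4 ∩ DA · BC = -18]
   → A = (-5/4, -3/4)

A = (-5/4, -3/4)
D = (-1/2, -3/2)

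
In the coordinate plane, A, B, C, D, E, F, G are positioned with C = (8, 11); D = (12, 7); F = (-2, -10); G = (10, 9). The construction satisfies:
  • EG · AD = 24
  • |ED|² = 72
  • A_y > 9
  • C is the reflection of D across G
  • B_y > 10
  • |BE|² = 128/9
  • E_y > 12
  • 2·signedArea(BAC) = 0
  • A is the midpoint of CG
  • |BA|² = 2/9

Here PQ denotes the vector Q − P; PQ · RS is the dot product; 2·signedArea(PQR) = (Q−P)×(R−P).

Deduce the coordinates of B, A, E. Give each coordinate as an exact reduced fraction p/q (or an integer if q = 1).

1. A_x = 9  [A is the midpoint of CG]
2. A_y = 10  [A is the midpoint of CG]
   → A = (9, 10)
3. E_x = 6  [line -3·x + 3·y + -21 = 0 ∩ |ED|² = 72]
4. E_y = 13  [line -3·x + 3·y + -21 = 0 ∩ |ED|² = 72]
   → E = (6, 13)
5. B_x = 26/3  [line -1·x + -1·y + 19 = 0 ∩ |BA|² = 2/9]
6. B_y = 31/3  [line -1·x + -1·y + 19 = 0 ∩ |BA|² = 2/9]
   → B = (26/3, 31/3)

A = (9, 10)
B = (26/3, 31/3)
E = (6, 13)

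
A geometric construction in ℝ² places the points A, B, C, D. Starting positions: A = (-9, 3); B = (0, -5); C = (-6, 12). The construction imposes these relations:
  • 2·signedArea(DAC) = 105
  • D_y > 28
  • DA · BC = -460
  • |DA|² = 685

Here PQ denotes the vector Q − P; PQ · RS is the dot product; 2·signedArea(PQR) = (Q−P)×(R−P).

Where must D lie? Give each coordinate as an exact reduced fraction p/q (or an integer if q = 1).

1. D_x = -12  [2·signedArea(DAC) = 105 ∩ DA · BC = -460]
2. D_y = 29  [2·signedArea(DAC) = 105 ∩ DA · BC = -460]
   → D = (-12, 29)

D = (-12, 29)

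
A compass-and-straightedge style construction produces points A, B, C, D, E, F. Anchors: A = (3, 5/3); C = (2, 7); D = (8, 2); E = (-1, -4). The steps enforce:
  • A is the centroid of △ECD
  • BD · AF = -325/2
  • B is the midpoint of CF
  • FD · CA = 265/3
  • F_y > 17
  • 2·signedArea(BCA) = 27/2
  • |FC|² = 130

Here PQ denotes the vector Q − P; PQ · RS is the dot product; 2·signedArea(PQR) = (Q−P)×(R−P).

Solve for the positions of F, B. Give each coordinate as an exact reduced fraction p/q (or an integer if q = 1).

B = (7/2, 25/2)
F = (5, 18)

1. F_x = 5  [line -1·x + 16/3·y + -91 = 0 ∩ |FC|² = 130]
2. F_y = 18  [line -1·x + 16/3·y + -91 = 0 ∩ |FC|² = 130]
   → F = (5, 18)
3. B_x = 7/2  [B is the midpoint of CF]
4. B_y = 25/2  [B is the midpoint of CF]
   → B = (7/2, 25/2)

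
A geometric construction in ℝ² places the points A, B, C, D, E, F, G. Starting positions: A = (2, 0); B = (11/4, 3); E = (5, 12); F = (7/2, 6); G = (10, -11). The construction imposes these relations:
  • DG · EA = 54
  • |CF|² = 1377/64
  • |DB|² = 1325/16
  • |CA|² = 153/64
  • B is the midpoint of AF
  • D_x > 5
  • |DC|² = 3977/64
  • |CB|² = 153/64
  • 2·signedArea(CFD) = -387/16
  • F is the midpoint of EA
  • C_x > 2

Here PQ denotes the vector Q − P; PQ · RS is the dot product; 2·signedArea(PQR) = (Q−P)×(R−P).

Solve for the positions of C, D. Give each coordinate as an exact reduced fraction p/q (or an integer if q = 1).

C = (19/8, 3/2)
D = (6, -11/2)

1. D_x = 6  [line 3·x + 12·y + 48 = 0 ∩ |DB|² = 1325/16]
2. D_y = -11/2  [line 3·x + 12·y + 48 = 0 ∩ |DB|² = 1325/16]
   → D = (6, -11/2)
3. C_x = 19/8  [line 23/2·x + 5/2·y + -497/16 = 0 ∩ |CB|² = 153/64]
4. C_y = 3/2  [line 23/2·x + 5/2·y + -497/16 = 0 ∩ |CB|² = 153/64]
   → C = (19/8, 3/2)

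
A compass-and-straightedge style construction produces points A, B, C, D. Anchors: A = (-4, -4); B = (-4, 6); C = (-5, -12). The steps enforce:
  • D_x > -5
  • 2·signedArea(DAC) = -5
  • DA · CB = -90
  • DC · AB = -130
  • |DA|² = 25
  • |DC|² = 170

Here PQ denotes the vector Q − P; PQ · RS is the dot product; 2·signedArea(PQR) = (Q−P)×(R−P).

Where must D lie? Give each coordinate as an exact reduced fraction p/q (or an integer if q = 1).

D = (-4, 1)

1. D_x = -4  [2·signedArea(DAC) = -5 ∩ DC · AB = -130]
2. D_y = 1  [2·signedArea(DAC) = -5 ∩ DC · AB = -130]
   → D = (-4, 1)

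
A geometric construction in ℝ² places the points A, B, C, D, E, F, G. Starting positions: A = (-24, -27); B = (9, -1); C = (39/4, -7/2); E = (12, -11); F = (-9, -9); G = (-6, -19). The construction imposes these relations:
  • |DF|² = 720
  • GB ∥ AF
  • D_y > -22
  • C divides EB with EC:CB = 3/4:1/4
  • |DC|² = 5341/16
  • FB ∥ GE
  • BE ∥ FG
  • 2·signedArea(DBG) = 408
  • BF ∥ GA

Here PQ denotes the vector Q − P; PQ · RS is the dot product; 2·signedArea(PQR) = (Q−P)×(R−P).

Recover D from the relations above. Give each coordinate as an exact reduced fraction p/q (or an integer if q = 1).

1. D_x = 15  [line 18·x + -15·y + -585 = 0 ∩ |DF|² = 720]
2. D_y = -21  [line 18·x + -15·y + -585 = 0 ∩ |DF|² = 720]
   → D = (15, -21)

D = (15, -21)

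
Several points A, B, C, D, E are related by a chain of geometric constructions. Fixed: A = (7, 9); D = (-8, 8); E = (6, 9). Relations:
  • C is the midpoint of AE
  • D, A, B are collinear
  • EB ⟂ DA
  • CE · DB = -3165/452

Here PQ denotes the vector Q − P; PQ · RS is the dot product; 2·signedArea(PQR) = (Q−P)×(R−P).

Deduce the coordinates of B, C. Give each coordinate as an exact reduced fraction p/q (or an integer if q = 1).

B = (1357/226, 2019/226)
C = (13/2, 9)

1. B_x = 1357/226  [D, A, B are collinear ∩ EB ⟂ DA]
2. B_y = 2019/226  [D, A, B are collinear ∩ EB ⟂ DA]
   → B = (1357/226, 2019/226)
3. C_x = 13/2  [C is the midpoint of AE]
4. C_y = 9  [C is the midpoint of AE]
   → C = (13/2, 9)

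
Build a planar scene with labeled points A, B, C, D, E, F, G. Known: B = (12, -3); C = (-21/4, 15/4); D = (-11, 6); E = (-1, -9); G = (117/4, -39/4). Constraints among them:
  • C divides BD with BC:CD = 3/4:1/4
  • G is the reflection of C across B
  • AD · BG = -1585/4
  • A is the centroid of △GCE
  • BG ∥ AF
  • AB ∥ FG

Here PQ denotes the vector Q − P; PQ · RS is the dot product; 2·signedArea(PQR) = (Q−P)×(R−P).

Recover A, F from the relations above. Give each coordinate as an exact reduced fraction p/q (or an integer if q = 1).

A = (23/3, -5)
F = (299/12, -47/4)

1. A_x = 23/3  [A is the centroid of △GCE]
2. A_y = -5  [A is the centroid of △GCE]
   → A = (23/3, -5)
3. F_x = 299/12  [AB ∥ FG ∩ BG ∥ AF]
4. F_y = -47/4  [AB ∥ FG ∩ BG ∥ AF]
   → F = (299/12, -47/4)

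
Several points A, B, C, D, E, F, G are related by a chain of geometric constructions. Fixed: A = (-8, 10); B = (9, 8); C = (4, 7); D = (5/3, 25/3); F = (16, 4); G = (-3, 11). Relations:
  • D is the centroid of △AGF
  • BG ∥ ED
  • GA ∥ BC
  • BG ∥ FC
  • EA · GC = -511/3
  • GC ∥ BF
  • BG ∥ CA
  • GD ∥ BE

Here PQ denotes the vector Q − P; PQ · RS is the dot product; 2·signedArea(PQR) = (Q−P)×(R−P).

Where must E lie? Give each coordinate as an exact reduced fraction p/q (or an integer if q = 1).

1. E_x = 41/3  [BG ∥ ED ∩ GD ∥ BE]
2. E_y = 16/3  [BG ∥ ED ∩ GD ∥ BE]
   → E = (41/3, 16/3)

E = (41/3, 16/3)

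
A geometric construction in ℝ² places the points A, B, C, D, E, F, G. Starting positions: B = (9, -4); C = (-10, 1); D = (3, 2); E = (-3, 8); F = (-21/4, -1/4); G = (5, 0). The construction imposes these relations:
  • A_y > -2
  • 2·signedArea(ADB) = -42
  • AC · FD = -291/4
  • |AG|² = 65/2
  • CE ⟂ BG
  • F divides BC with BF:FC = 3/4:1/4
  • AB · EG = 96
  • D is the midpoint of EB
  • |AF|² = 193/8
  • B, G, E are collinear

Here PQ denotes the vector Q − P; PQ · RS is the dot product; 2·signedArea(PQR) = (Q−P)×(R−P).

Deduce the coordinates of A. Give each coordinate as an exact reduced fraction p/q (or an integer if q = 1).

A = (-1/2, -3/2)

1. A_x = -1/2  [AC · FD = -291/4 ∩ AB · EG = 96]
2. A_y = -3/2  [AC · FD = -291/4 ∩ AB · EG = 96]
   → A = (-1/2, -3/2)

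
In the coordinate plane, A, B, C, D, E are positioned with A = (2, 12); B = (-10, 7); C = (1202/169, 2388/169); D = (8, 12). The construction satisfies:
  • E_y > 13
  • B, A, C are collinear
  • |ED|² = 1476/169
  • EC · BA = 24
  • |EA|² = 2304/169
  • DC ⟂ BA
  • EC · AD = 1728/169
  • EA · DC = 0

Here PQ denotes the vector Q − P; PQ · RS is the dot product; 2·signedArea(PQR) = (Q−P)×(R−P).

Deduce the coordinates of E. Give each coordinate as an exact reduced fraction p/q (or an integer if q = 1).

1. E_x = 914/169  [EA · DC = 0 ∩ EC · BA = 24]
2. E_y = 2268/169  [EA · DC = 0 ∩ EC · BA = 24]
   → E = (914/169, 2268/169)

E = (914/169, 2268/169)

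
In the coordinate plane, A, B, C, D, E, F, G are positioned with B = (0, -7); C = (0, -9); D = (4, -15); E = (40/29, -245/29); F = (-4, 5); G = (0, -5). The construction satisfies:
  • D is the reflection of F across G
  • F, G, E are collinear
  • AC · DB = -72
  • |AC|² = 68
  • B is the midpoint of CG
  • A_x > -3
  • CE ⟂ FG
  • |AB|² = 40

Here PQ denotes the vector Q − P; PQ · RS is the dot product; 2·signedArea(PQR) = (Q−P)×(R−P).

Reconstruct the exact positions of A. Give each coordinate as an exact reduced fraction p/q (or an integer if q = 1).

A = (-2, -1)

1. A_x = -2  [line 4·x + -8·y + 0 = 0 ∩ |AB|² = 40]
2. A_y = -1  [line 4·x + -8·y + 0 = 0 ∩ |AB|² = 40]
   → A = (-2, -1)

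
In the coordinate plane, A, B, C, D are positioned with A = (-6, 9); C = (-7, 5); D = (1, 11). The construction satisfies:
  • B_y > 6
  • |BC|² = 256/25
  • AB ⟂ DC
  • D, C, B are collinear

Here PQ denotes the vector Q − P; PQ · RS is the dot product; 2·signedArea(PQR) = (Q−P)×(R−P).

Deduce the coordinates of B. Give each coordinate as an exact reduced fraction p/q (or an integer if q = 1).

B = (-111/25, 173/25)

1. B_x = -111/25  [D, C, B are collinear ∩ AB ⟂ DC]
2. B_y = 173/25  [D, C, B are collinear ∩ AB ⟂ DC]
   → B = (-111/25, 173/25)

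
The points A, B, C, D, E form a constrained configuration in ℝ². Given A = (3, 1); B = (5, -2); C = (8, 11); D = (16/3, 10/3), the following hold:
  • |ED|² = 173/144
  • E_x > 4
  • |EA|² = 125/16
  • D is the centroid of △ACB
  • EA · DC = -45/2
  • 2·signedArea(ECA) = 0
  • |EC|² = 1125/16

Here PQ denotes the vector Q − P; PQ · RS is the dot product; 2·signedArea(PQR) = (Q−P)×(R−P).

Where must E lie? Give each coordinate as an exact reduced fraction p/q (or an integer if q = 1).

1. E_x = 17/4  [2·signedArea(ECA) = 0 ∩ EA · DC = -45/2]
2. E_y = 7/2  [2·signedArea(ECA) = 0 ∩ EA · DC = -45/2]
   → E = (17/4, 7/2)

E = (17/4, 7/2)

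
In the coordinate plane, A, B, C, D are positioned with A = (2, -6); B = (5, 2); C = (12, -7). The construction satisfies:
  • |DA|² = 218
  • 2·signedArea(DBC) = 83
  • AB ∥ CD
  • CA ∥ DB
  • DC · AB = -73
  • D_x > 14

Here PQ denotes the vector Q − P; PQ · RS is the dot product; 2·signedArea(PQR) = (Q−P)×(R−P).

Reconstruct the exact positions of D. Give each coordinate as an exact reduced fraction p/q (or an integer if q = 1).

1. D_x = 15  [CA ∥ DB ∩ AB ∥ CD]
2. D_y = 1  [CA ∥ DB ∩ AB ∥ CD]
   → D = (15, 1)

D = (15, 1)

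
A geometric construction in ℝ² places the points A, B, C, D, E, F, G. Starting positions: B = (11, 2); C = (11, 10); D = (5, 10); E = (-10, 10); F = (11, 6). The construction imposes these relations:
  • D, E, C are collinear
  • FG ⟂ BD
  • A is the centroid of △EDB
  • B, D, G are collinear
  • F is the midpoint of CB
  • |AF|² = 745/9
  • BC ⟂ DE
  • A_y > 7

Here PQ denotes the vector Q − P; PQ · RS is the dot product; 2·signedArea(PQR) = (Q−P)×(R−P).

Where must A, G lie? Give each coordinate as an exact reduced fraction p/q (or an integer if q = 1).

1. A_x = 2  [A is the centroid of △EDB]
2. A_y = 22/3  [A is the centroid of △EDB]
   → A = (2, 22/3)
3. G_x = 227/25  [B, D, G are collinear ∩ FG ⟂ BD]
4. G_y = 114/25  [B, D, G are collinear ∩ FG ⟂ BD]
   → G = (227/25, 114/25)

A = (2, 22/3)
G = (227/25, 114/25)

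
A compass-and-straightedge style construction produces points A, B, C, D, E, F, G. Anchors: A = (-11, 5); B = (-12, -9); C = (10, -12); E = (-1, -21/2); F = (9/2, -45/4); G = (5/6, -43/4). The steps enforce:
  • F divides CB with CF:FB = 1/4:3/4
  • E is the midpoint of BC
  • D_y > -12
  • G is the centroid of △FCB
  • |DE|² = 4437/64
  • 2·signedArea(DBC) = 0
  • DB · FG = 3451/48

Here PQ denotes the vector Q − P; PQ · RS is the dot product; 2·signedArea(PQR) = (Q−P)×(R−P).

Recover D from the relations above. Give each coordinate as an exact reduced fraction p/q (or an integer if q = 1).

D = (29/4, -93/8)

1. D_x = 29/4  [2·signedArea(DBC) = 0 ∩ DB · FG = 3451/48]
2. D_y = -93/8  [2·signedArea(DBC) = 0 ∩ DB · FG = 3451/48]
   → D = (29/4, -93/8)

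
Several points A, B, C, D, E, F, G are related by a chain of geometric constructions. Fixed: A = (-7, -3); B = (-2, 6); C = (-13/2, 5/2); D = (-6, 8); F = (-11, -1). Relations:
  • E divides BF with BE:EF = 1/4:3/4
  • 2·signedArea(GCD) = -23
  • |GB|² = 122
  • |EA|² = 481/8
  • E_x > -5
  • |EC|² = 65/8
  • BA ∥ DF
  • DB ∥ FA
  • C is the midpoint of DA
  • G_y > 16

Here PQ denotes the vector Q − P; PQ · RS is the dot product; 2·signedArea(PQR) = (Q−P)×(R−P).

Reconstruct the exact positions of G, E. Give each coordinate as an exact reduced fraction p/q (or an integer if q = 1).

E = (-17/4, 17/4)
G = (-1, 17)

1. G_x = -1  [line -11/2·x + 1/2·y + -14 = 0 ∩ |GB|² = 122]
2. G_y = 17  [line -11/2·x + 1/2·y + -14 = 0 ∩ |GB|² = 122]
   → G = (-1, 17)
3. E_x = -17/4  [E divides BF with BE:EF = 1/4:3/4]
4. E_y = 17/4  [E divides BF with BE:EF = 1/4:3/4]
   → E = (-17/4, 17/4)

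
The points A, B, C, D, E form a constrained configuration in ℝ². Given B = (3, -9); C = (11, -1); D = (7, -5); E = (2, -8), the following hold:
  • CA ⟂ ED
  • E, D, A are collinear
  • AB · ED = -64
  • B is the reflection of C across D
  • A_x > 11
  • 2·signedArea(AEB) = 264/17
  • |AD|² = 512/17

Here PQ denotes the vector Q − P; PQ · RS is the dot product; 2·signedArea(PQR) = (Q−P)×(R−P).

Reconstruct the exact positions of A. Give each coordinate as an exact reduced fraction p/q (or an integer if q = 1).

1. A_x = 199/17  [E, D, A are collinear ∩ CA ⟂ ED]
2. A_y = -37/17  [E, D, A are collinear ∩ CA ⟂ ED]
   → A = (199/17, -37/17)

A = (199/17, -37/17)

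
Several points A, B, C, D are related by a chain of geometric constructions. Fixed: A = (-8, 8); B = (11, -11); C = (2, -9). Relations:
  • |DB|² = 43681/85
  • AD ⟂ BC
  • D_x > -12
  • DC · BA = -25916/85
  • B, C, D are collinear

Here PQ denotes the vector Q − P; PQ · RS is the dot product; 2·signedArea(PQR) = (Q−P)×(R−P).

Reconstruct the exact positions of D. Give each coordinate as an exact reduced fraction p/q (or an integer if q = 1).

1. D_x = -946/85  [B, C, D are collinear ∩ AD ⟂ BC]
2. D_y = -517/85  [B, C, D are collinear ∩ AD ⟂ BC]
   → D = (-946/85, -517/85)

D = (-946/85, -517/85)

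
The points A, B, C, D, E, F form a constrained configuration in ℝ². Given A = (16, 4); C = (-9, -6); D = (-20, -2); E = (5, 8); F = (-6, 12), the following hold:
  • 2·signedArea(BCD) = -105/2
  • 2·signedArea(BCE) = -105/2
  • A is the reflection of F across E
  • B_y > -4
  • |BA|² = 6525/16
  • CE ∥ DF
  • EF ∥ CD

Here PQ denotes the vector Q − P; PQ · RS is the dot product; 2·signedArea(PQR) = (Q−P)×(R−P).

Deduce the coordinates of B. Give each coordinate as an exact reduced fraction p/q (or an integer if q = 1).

1. B_x = -11/4  [2·signedArea(BCE) = -105/2 ∩ 2·signedArea(BCD) = -105/2]
2. B_y = -7/2  [2·signedArea(BCE) = -105/2 ∩ 2·signedArea(BCD) = -105/2]
   → B = (-11/4, -7/2)

B = (-11/4, -7/2)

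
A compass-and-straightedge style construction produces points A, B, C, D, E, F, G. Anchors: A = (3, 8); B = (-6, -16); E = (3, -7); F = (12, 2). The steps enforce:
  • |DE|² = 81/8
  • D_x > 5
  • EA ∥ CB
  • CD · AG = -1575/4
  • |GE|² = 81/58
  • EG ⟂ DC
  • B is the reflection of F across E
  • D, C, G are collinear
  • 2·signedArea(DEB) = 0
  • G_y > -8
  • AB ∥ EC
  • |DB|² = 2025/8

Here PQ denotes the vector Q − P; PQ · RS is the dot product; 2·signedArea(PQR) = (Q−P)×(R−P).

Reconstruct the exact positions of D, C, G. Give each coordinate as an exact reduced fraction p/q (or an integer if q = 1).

C = (-6, -31)
D = (21/4, -19/4)
G = (237/58, -433/58)

1. D_x = 21/4  [line 9·x + -9·y + -90 = 0 ∩ |DB|² = 2025/8]
2. D_y = -19/4  [line 9·x + -9·y + -90 = 0 ∩ |DB|² = 2025/8]
   → D = (21/4, -19/4)
3. C_x = -6  [EA ∥ CB ∩ AB ∥ EC]
4. C_y = -31  [EA ∥ CB ∩ AB ∥ EC]
   → C = (-6, -31)
5. G_x = 237/58  [D, C, G are collinear ∩ EG ⟂ DC]
6. G_y = -433/58  [D, C, G are collinear ∩ EG ⟂ DC]
   → G = (237/58, -433/58)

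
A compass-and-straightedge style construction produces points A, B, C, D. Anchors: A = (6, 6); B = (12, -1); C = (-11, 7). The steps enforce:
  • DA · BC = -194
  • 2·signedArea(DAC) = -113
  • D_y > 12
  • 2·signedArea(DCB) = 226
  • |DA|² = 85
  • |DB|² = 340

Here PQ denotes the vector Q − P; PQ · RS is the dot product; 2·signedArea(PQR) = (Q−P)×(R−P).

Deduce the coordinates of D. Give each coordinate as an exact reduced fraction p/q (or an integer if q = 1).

1. D_x = 0  [2·signedArea(DAC) = -113 ∩ DA · BC = -194]
2. D_y = 13  [2·signedArea(DAC) = -113 ∩ DA · BC = -194]
   → D = (0, 13)

D = (0, 13)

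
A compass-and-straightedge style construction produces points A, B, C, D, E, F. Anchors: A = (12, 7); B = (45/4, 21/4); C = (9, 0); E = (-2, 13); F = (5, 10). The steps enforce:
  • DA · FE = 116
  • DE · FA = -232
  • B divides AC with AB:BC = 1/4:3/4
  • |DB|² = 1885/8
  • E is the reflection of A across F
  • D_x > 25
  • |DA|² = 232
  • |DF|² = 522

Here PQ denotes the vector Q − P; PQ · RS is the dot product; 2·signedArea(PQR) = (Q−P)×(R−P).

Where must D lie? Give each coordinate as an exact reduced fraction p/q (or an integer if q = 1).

1. D_x = 26  [line 7·x + -3·y + -179 = 0 ∩ |DB|² = 1885/8]
2. D_y = 1  [line 7·x + -3·y + -179 = 0 ∩ |DB|² = 1885/8]
   → D = (26, 1)

D = (26, 1)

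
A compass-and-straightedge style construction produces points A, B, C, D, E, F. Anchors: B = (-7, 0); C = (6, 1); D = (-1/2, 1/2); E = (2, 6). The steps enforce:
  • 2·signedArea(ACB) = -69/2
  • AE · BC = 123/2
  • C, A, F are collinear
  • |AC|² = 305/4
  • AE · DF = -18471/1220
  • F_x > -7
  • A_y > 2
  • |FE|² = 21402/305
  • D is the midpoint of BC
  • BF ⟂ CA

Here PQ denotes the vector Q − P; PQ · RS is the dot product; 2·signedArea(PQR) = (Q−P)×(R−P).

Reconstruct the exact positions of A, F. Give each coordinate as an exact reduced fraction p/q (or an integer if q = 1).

A = (-5/2, 3)
F = (-1859/305, 1173/305)

1. A_x = -5/2  [AE · BC = 123/2 ∩ 2·signedArea(ACB) = -69/2]
2. A_y = 3  [AE · BC = 123/2 ∩ 2·signedArea(ACB) = -69/2]
   → A = (-5/2, 3)
3. F_x = -1859/305  [AE · DF = -18471/1220 ∩ C, A, F are collinear]
4. F_y = 1173/305  [AE · DF = -18471/1220 ∩ C, A, F are collinear]
   → F = (-1859/305, 1173/305)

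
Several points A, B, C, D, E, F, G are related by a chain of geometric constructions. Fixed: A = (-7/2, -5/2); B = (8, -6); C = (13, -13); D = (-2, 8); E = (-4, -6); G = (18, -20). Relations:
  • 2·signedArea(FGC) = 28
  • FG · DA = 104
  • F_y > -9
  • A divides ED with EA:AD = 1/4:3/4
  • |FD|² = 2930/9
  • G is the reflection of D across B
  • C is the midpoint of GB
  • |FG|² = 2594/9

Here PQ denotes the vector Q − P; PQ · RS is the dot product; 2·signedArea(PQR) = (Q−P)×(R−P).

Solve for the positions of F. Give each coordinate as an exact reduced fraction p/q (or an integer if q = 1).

1. F_x = 17/3  [FG · DA = 104 ∩ 2·signedArea(FGC) = 28]
2. F_y = -25/3  [FG · DA = 104 ∩ 2·signedArea(FGC) = 28]
   → F = (17/3, -25/3)

F = (17/3, -25/3)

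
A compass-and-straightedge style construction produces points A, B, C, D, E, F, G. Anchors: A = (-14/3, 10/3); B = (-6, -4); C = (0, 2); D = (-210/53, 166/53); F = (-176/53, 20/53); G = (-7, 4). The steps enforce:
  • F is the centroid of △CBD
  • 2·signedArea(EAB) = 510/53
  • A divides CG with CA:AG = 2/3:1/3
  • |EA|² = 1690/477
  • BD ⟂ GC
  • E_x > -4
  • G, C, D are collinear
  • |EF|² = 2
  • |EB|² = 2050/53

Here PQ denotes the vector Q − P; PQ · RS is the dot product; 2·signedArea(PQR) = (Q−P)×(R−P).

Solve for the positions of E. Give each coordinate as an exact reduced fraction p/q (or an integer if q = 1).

E = (-193/53, 93/53)

1. E_x = -193/53  [line 22/3·x + -4/3·y + 4618/159 = 0 ∩ |EB|² = 2050/53]
2. E_y = 93/53  [line 22/3·x + -4/3·y + 4618/159 = 0 ∩ |EB|² = 2050/53]
   → E = (-193/53, 93/53)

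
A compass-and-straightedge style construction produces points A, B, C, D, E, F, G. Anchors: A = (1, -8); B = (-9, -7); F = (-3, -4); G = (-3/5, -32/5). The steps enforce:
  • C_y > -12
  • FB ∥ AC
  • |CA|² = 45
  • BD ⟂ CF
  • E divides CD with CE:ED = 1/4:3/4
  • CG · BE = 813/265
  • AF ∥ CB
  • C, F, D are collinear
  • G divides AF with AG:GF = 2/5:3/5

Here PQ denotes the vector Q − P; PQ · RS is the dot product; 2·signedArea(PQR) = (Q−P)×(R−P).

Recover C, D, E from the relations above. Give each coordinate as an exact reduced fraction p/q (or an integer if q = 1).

C = (-5, -11)
D = (-225/53, -443/53)
E = (-255/53, -548/53)

1. C_x = -5  [AF ∥ CB ∩ FB ∥ AC]
2. C_y = -11  [AF ∥ CB ∩ FB ∥ AC]
   → C = (-5, -11)
3. D_x = -225/53  [C, F, D are collinear ∩ BD ⟂ CF]
4. D_y = -443/53  [C, F, D are collinear ∩ BD ⟂ CF]
   → D = (-225/53, -443/53)
5. E_x = -255/53  [E divides CD with CE:ED = 1/4:3/4]
6. E_y = -548/53  [E divides CD with CE:ED = 1/4:3/4]
   → E = (-255/53, -548/53)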